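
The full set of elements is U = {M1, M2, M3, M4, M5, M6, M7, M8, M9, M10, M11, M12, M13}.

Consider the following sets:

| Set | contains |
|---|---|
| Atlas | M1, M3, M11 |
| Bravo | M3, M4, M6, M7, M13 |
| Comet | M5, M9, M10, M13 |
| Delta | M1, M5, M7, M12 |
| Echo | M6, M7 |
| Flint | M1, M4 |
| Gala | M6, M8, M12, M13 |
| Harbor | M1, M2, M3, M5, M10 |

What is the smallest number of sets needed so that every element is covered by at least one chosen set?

5

Atlas and Bravo and Comet and Gala and Harbor together: Atlas ∪ Bravo ∪ Comet ∪ Gala ∪ Harbor = {M1, M2, M3, M4, M5, M6, M7, M8, M9, M10, M11, M12, M13} — every element is covered.
No 4 of the 8 sets cover everything (all 70 combinations miss at least one element), so 5 is optimal.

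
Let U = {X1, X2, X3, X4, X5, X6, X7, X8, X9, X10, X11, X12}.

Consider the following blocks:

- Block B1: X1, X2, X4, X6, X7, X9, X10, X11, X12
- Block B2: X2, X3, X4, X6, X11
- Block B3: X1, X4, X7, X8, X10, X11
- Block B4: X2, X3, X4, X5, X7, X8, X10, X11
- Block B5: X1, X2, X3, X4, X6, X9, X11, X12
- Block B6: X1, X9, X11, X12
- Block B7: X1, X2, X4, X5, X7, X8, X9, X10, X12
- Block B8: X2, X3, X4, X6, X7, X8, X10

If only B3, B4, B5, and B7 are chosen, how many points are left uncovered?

0

Union of B3, B4, B5, B7 = {X1, X2, X3, X4, X5, X6, X7, X8, X9, X10, X11, X12} — that's every point, so 0 are uncovered.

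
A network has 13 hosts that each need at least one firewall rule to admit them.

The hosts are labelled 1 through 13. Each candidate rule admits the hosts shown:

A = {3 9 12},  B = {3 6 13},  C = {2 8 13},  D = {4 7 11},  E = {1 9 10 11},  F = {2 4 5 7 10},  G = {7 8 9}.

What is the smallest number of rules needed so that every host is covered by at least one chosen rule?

5

Take {A, B, C, E, F}. Their union is {1, 2, 3, 4, 5, 6, 7, 8, 9, 10, 11, 12, 13}, which is all 13 hosts.
No 4 of the 7 rules cover everything (all 35 combinations miss at least one host), so 5 is optimal.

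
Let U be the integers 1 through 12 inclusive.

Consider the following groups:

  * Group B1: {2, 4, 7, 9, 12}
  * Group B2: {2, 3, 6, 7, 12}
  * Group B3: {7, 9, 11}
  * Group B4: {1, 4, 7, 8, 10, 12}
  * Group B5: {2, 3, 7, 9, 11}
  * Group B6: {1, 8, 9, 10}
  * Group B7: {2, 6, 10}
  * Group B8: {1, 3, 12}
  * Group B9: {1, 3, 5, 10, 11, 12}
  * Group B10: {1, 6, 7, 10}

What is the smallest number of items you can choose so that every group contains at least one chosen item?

3

The 3 items {7, 10, 12} hit every group.
The groups B3, B7, B8 are pairwise disjoint, so any hitting set needs a separate item for each — at least 3. Hence 3 is optimal.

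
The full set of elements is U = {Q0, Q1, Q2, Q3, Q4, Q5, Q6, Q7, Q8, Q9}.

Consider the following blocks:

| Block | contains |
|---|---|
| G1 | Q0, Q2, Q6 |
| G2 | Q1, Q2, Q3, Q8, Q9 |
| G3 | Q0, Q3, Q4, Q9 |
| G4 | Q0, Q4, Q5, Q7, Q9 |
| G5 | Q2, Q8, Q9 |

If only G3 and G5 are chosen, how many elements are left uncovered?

Union of G3, G5 = {Q0, Q2, Q3, Q4, Q8, Q9}.
Not covered: Q1, Q5, Q6, Q7 — 4 elements.

4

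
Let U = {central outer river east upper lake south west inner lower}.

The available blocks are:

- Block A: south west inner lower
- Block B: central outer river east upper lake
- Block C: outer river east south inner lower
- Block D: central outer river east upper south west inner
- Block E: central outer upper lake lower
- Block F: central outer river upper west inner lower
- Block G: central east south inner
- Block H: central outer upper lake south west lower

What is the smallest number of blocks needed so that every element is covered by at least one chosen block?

D and H together: D ∪ H = {central, outer, river, east, upper, lake, south, west, inner, lower} — every element is covered.
No single block has all 10 elements (the largest, D, has 8), so 2 is optimal.

2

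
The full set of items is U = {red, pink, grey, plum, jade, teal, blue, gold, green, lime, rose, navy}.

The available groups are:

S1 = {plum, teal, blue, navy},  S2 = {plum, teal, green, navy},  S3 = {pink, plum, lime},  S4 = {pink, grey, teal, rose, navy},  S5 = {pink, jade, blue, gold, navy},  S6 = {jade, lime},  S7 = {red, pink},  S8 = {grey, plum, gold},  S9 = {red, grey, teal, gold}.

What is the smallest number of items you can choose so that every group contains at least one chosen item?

4

Take H = {red, plum, jade, navy}. Each listed group contains at least one of these, so H is a hitting set of size 4.
No choice of 3 items meets every group, so 4 is the minimum.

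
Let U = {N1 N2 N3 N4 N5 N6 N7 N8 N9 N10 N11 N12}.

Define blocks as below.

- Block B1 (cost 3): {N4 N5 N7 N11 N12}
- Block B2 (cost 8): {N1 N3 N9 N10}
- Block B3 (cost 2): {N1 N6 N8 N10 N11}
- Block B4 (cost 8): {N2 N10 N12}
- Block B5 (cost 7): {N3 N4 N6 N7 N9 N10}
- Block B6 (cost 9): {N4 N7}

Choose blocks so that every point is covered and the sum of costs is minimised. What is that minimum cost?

20

B1, B3, B4, B5 together cover every point (B1 ∪ B3 ∪ B4 ∪ B5 = {N1, N2, N3, N4, N5, N6, N7, N8, N9, N10, N11, N12}); total cost 3 + 2 + 8 + 7 = 20.
No covering selection has total cost below 20.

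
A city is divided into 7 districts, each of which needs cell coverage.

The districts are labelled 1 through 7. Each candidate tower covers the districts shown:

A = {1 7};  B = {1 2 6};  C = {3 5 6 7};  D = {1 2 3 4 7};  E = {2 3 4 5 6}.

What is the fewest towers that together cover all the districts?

Take {D, E}. Their union is {1, 2, 3, 4, 5, 6, 7}, which is all 7 districts.
No single tower has all 7 districts (the largest, D, has 5), so 2 is optimal.

2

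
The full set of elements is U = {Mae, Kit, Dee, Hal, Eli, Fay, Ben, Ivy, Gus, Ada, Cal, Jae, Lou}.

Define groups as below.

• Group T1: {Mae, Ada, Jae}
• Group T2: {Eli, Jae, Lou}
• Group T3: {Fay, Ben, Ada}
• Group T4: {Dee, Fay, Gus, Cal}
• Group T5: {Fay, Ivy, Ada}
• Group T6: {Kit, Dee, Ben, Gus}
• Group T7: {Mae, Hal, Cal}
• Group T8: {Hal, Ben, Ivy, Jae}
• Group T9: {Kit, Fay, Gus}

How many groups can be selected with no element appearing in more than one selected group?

4

T2, T5, T6, T7 are pairwise disjoint (T2={Eli,Jae,Lou}; T5={Fay,Ivy,Ada}; T6={Kit,Dee,Ben,Gus}; T7={Mae,Hal,Cal}).
Every remaining group overlaps one of these, and no 5 of the listed groups are pairwise disjoint, so 4 is the maximum.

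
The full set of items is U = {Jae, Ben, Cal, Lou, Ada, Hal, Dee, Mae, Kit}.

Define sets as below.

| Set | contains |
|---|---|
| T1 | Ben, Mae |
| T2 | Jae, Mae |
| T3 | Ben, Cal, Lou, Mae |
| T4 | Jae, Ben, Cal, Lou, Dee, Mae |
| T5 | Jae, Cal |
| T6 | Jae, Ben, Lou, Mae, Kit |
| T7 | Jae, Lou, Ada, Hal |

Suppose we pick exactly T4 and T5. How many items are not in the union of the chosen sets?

Union of T4, T5 = {Jae, Ben, Cal, Lou, Dee, Mae}.
Not covered: Ada, Hal, Kit — 3 items.

3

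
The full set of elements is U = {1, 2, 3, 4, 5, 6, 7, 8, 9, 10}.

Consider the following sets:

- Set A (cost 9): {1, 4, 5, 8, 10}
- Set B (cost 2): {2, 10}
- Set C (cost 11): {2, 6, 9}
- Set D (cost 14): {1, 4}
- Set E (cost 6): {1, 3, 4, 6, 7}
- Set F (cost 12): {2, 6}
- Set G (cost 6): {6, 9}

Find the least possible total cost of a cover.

23

A, B, E, G together cover every element (A ∪ B ∪ E ∪ G = {1, 2, 3, 4, 5, 6, 7, 8, 9, 10}); total cost 9 + 2 + 6 + 6 = 23.
No covering selection has total cost below 23.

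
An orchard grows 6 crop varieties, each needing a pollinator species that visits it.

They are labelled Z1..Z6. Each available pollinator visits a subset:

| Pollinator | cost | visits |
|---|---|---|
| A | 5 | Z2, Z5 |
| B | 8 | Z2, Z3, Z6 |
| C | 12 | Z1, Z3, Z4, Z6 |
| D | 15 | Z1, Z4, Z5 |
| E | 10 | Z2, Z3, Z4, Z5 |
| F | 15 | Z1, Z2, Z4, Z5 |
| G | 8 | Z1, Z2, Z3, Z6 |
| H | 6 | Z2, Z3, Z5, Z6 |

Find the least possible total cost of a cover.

17

A, C together cover every variety (A ∪ C = {Z1, Z2, Z3, Z4, Z5, Z6}); total cost 5 + 12 = 17.
The greedy pick H, C costs 18; no covering selection beats 17.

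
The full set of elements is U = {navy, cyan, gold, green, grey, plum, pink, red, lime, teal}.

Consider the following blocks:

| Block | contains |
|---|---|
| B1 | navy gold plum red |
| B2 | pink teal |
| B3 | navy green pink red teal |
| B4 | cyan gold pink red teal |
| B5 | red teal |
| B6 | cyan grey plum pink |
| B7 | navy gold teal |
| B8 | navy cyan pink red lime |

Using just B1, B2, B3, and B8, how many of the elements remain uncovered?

1

Union of B1, B2, B3, B8 = {navy, cyan, gold, green, plum, pink, red, lime, teal}.
Not covered: grey — 1 element.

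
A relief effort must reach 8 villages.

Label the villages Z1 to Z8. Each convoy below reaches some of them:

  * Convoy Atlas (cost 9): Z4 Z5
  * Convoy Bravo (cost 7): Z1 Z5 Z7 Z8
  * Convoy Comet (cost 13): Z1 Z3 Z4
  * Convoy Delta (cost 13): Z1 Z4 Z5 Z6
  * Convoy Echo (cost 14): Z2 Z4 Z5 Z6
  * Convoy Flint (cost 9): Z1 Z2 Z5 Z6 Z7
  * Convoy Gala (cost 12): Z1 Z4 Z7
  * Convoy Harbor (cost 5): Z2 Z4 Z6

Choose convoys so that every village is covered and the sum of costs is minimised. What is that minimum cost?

Bravo, Comet, Harbor together cover every village (Bravo ∪ Comet ∪ Harbor = {Z1, Z2, Z3, Z4, Z5, Z6, Z7, Z8}); total cost 7 + 13 + 5 = 25.
No covering selection has total cost below 25.

25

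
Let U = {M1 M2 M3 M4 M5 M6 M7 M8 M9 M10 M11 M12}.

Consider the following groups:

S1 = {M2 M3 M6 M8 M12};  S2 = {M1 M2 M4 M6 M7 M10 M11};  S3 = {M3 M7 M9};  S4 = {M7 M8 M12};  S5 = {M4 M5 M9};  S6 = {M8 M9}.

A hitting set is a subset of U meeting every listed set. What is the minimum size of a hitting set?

H = {M2, M9, M12} meets every group (each contains at least one member of H), and |H| = 3.
No choice of 2 items meets every group, so 3 is the minimum.

3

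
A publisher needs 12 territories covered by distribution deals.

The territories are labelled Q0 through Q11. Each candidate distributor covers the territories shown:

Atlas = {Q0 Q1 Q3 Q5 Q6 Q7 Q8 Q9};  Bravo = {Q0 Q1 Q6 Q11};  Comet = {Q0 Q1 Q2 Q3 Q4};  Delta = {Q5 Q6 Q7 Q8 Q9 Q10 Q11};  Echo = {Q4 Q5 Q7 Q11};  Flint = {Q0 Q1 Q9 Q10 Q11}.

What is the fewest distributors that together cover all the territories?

Comet and Delta together: Comet ∪ Delta = {Q0, Q1, Q2, Q3, Q4, Q5, Q6, Q7, Q8, Q9, Q10, Q11} — every territory is covered.
No single distributor has all 12 territories (the largest, Atlas, has 8), so 2 is optimal.

2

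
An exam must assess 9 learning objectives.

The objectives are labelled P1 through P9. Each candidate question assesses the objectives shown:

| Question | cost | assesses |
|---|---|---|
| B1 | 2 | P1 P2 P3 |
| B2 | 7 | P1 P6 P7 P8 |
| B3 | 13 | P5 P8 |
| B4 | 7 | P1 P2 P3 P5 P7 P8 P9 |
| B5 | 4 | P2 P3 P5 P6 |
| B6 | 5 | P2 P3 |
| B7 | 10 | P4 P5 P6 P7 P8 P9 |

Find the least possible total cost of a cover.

12

B1, B7 together cover every objective (B1 ∪ B7 = {P1, P2, P3, P4, P5, P6, P7, P8, P9}); total cost 2 + 10 = 12.
No covering selection has total cost below 12.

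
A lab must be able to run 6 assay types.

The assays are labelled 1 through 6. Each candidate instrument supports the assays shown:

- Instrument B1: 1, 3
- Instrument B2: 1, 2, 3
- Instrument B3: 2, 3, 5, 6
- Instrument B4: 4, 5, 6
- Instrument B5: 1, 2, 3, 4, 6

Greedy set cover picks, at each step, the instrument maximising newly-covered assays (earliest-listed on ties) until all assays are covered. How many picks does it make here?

Greedy: pick B5 (covers 5 new) → pick B3 (covers 1 new). Total picks: 2.

2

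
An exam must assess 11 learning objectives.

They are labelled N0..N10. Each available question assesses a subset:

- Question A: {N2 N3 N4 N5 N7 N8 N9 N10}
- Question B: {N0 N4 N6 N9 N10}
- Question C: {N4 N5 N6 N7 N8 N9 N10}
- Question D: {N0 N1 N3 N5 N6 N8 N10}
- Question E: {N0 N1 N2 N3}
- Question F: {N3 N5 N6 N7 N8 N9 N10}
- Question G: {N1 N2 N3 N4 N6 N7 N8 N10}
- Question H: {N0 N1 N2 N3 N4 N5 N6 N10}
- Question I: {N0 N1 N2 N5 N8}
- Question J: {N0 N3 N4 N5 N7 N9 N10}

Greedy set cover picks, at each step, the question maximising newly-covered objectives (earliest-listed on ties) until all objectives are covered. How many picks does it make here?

Greedy: pick A (covers 8 new) → pick D (covers 3 new). Total picks: 2.

2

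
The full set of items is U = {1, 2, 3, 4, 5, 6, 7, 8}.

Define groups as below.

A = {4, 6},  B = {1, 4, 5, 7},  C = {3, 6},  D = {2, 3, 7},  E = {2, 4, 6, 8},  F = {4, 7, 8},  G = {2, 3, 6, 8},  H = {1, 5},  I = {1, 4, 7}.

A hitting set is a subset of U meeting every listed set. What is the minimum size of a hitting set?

The 3 items {5, 6, 7} hit every group.
The groups A, D, H are pairwise disjoint, so any hitting set needs a separate item for each — at least 3. Hence 3 is optimal.

3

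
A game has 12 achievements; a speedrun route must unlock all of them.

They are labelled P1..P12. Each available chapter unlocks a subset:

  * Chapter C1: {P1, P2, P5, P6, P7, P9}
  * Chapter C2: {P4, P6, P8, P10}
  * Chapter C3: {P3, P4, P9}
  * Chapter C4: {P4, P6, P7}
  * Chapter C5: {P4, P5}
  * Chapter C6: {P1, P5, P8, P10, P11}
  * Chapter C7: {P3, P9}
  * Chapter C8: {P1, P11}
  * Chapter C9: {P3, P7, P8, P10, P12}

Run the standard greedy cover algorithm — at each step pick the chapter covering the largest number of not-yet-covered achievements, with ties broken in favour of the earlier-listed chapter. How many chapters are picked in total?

4

Greedy: pick C1 (covers 6 new) → pick C9 (covers 4 new) → pick C2 (covers 1 new) → pick C6 (covers 1 new). Total picks: 4.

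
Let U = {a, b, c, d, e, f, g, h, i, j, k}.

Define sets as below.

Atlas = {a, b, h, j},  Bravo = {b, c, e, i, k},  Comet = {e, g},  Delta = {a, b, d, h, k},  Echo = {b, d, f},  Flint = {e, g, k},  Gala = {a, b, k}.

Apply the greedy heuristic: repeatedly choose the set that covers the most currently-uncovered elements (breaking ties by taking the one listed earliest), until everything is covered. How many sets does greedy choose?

4

Greedy: pick Bravo (covers 5 new) → pick Atlas (covers 3 new) → pick Echo (covers 2 new) → pick Comet (covers 1 new). Total picks: 4.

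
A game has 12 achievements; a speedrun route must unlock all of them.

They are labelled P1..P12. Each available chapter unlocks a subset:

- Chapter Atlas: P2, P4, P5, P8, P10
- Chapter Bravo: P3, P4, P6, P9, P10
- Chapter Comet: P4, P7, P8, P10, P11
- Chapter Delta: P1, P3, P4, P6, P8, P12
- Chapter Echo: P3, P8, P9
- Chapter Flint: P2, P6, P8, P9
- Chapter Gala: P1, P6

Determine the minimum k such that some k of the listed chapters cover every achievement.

Take {Atlas, Bravo, Comet, Delta}. Their union is {P1, P2, P3, P4, P5, P6, P7, P8, P9, P10, P11, P12}, which is all 12 achievements.
No 3 of the 7 chapters cover everything (all 35 combinations miss at least one achievement), so 4 is optimal.

4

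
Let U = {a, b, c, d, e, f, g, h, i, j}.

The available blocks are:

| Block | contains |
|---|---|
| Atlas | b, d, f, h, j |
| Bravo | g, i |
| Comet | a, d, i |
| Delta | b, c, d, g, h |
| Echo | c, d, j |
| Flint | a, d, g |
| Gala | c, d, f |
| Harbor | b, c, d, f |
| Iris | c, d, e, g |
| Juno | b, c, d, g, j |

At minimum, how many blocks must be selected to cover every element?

Atlas and Comet and Iris together: Atlas ∪ Comet ∪ Iris = {a, b, c, d, e, f, g, h, i, j} — every element is covered.
Only Iris contains e, so Iris is forced; the remaining 6 elements need at least 2 more blocks (each remaining block adds at most 4) — so at least 3 blocks are needed, and 3 is optimal.

3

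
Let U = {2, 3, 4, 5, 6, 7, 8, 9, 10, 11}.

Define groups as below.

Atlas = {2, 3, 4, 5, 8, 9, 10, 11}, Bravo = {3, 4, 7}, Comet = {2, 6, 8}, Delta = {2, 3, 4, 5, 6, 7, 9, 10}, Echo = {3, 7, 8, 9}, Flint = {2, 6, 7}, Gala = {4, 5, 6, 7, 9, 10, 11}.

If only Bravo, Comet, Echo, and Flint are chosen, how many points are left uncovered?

3

Union of Bravo, Comet, Echo, Flint = {2, 3, 4, 6, 7, 8, 9}.
Not covered: 5, 10, 11 — 3 points.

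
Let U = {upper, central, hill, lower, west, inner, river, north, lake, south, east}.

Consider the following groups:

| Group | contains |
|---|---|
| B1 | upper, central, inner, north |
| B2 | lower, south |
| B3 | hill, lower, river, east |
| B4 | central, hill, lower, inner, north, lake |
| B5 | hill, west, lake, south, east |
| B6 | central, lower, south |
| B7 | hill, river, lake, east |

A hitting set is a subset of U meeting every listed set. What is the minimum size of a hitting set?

3

The 3 points {central, south, east} hit every group.
The groups B1, B2, B7 are pairwise disjoint, so any hitting set needs a separate point for each — at least 3. Hence 3 is optimal.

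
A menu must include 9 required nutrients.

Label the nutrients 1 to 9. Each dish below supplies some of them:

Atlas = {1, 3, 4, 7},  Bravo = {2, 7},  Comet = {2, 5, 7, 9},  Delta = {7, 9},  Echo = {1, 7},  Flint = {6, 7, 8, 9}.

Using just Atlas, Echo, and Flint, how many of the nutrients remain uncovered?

2

Union of Atlas, Echo, Flint = {1, 3, 4, 6, 7, 8, 9}.
Not covered: 2, 5 — 2 nutrients.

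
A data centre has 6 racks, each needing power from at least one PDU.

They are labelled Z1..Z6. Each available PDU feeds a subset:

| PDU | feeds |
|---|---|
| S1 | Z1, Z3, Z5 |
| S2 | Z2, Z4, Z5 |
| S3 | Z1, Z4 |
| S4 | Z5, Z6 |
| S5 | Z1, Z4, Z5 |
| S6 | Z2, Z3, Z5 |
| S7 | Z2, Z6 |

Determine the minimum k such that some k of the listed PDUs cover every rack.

3

Take {S1, S5, S7}. Their union is {Z1, Z2, Z3, Z4, Z5, Z6}, which is all 6 racks.
No 2 of the 7 PDUs cover everything (all 21 combinations miss at least one rack), so 3 is optimal.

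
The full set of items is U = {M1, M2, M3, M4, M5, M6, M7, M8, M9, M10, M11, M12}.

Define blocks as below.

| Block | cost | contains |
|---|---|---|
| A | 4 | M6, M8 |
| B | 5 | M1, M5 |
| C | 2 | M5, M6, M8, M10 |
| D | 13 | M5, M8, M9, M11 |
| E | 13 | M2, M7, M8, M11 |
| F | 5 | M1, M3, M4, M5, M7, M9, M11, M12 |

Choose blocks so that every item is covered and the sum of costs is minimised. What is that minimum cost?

C, E, F together cover every item (C ∪ E ∪ F = {M1, M2, M3, M4, M5, M6, M7, M8, M9, M10, M11, M12}); total cost 2 + 13 + 5 = 20.
No covering selection has total cost below 20.

20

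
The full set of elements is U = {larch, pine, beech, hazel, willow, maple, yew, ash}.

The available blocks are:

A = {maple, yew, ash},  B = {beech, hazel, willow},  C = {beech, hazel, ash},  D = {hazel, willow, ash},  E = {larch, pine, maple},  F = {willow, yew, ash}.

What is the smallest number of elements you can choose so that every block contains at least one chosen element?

3

H = {beech, maple, ash} meets every block (each contains at least one member of H), and |H| = 3.
No choice of 2 elements meets every block, so 3 is the minimum.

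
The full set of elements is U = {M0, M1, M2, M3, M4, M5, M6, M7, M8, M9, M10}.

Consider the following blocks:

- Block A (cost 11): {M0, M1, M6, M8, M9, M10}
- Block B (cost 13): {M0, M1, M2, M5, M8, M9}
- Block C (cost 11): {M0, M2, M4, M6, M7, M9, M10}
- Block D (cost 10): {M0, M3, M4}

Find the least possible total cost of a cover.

B, C, D together cover every element (B ∪ C ∪ D = {M0, M1, M2, M3, M4, M5, M6, M7, M8, M9, M10}); total cost 13 + 11 + 10 = 34.
No covering selection has total cost below 34.

34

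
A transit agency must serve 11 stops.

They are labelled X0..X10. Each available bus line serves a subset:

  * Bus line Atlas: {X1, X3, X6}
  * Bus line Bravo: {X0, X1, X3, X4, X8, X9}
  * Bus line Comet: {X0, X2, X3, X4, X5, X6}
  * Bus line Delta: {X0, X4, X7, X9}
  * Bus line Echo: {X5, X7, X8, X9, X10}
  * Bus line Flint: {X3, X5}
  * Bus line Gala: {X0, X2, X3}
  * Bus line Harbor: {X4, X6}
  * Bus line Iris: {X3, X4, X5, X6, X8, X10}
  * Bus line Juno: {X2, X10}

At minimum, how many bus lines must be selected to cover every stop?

Bravo and Comet and Echo together: Bravo ∪ Comet ∪ Echo = {X0, X1, X2, X3, X4, X5, X6, X7, X8, X9, X10} — every stop is covered.
No 2 of the 10 bus lines cover everything (all 45 combinations miss at least one stop), so 3 is optimal.

3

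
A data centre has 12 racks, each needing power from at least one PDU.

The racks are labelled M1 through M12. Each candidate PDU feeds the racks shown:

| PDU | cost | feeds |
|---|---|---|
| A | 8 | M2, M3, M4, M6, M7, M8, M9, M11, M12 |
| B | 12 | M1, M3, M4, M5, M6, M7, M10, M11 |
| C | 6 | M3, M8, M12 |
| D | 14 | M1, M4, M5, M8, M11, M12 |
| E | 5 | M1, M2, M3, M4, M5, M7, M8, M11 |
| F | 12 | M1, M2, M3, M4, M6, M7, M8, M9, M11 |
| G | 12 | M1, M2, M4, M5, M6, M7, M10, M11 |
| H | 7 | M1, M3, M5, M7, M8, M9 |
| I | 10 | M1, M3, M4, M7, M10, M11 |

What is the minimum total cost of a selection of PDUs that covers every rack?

A, B together cover every rack (A ∪ B = {M1, M2, M3, M4, M5, M6, M7, M8, M9, M10, M11, M12}); total cost 8 + 12 = 20.
The greedy pick E, A, I costs 23; no covering selection beats 20.

20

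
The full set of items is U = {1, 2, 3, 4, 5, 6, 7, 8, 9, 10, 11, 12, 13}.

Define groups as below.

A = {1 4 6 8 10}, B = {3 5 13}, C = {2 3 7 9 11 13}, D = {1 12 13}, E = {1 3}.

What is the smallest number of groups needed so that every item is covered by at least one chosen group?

4

A, B, C, and D cover everything between them: the union {1, 2, 3, 4, 5, 6, 7, 8, 9, 10, 11, 12, 13} is all of U.
No 3 of the 5 groups cover everything (all 10 combinations miss at least one item), so 4 is optimal.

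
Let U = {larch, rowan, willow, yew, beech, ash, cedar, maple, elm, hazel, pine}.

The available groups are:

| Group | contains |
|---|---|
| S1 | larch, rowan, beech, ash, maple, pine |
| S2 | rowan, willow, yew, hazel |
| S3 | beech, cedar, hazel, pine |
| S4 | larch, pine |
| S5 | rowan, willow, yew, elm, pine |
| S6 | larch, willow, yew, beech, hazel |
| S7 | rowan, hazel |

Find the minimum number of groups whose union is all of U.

S1, S3, and S5 cover everything between them: the union {larch, rowan, willow, yew, beech, ash, cedar, maple, elm, hazel, pine} is all of U.
Only S1 contains ash, so S1 is forced; the remaining 5 elements need at least 2 more groups (each remaining group adds at most 3) — so at least 3 groups are needed, and 3 is optimal.

3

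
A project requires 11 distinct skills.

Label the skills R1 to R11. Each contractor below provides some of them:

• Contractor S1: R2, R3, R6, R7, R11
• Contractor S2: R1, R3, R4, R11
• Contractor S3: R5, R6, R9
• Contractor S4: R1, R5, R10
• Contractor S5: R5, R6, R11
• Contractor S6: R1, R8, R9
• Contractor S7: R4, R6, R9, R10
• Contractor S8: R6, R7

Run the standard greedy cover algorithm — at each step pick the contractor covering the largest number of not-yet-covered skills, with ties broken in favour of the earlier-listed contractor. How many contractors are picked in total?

Greedy: pick S1 (covers 5 new) → pick S4 (covers 3 new) → pick S6 (covers 2 new) → pick S2 (covers 1 new). Total picks: 4.

4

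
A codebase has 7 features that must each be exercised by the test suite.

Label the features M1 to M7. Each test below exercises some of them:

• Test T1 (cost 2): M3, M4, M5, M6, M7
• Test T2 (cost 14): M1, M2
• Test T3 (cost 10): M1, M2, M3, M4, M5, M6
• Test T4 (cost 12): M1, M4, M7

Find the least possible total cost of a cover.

12

T1, T3 together cover every feature (T1 ∪ T3 = {M1, M2, M3, M4, M5, M6, M7}); total cost 2 + 10 = 12.
No covering selection has total cost below 12.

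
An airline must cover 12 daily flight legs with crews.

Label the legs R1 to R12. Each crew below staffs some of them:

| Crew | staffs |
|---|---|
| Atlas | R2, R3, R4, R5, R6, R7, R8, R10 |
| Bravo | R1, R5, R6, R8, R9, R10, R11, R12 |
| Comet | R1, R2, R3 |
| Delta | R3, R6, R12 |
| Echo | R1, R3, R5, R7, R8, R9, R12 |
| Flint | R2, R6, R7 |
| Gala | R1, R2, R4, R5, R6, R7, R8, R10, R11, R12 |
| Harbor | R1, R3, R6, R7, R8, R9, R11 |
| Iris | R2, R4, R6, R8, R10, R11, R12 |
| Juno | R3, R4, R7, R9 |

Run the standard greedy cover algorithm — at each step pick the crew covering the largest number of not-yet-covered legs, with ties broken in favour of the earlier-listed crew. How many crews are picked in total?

Greedy: pick Gala (covers 10 new) → pick Echo (covers 2 new). Total picks: 2.

2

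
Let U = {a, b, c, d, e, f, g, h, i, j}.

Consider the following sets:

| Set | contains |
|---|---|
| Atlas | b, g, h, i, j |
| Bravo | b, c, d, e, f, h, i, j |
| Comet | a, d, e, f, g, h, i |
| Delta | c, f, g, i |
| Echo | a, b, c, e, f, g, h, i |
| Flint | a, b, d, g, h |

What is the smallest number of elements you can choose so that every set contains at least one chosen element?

2

T = {e, g} meets every set (each contains at least one member of T), and |T| = 2.
No single element lies in every set, so at least 2 are needed and 2 is optimal.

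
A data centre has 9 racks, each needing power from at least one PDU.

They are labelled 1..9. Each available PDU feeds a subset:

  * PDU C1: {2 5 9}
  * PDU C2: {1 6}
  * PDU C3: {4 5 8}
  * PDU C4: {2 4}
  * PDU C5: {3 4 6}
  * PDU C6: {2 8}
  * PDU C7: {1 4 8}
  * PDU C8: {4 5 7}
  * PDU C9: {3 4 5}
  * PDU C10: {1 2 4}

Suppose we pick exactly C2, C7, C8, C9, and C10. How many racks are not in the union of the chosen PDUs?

1

Union of C2, C7, C8, C9, C10 = {1, 2, 3, 4, 5, 6, 7, 8}.
Not covered: 9 — 1 rack.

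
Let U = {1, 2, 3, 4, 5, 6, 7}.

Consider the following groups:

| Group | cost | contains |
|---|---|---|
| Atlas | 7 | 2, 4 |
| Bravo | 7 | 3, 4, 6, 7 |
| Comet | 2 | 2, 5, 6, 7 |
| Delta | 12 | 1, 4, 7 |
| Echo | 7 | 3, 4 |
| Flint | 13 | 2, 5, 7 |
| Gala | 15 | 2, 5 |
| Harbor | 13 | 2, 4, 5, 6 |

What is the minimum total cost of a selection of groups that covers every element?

21

Comet, Delta, Echo together cover every element (Comet ∪ Delta ∪ Echo = {1, 2, 3, 4, 5, 6, 7}); total cost 2 + 12 + 7 = 21.
No covering selection has total cost below 21.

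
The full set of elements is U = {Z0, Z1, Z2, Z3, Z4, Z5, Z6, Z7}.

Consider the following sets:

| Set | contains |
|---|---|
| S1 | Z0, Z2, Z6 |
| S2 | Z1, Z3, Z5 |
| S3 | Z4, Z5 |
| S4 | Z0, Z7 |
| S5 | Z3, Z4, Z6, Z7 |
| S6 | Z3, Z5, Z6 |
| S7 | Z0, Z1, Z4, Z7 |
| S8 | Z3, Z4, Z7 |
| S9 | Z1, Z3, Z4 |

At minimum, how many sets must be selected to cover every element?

S1 and S6 and S7 together: S1 ∪ S6 ∪ S7 = {Z0, Z1, Z2, Z3, Z4, Z5, Z6, Z7} — every element is covered.
Only S1 contains Z2, so S1 is forced; the remaining 5 elements need at least 2 more sets (each remaining set adds at most 3) — so at least 3 sets are needed, and 3 is optimal.

3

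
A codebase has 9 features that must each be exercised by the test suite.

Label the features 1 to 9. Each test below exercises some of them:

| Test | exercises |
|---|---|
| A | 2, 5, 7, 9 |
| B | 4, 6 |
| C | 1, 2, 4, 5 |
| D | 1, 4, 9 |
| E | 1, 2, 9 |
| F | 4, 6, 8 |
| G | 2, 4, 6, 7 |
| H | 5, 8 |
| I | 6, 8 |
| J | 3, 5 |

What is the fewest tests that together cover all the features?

Take {A, C, F, J}. Their union is {1, 2, 3, 4, 5, 6, 7, 8, 9}, which is all 9 features.
No 3 of the 10 tests cover everything (all 120 combinations miss at least one feature), so 4 is optimal.

4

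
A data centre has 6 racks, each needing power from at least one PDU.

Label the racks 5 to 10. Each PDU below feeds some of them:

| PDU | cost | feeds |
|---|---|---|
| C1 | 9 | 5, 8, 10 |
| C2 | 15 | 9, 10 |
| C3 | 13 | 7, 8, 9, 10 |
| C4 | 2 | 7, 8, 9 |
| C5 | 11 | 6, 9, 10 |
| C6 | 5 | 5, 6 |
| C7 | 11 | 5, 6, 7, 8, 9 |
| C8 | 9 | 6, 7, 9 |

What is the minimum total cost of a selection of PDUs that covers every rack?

16

C1, C4, C6 together cover every rack (C1 ∪ C4 ∪ C6 = {5, 6, 7, 8, 9, 10}); total cost 9 + 2 + 5 = 16.
No covering selection has total cost below 16.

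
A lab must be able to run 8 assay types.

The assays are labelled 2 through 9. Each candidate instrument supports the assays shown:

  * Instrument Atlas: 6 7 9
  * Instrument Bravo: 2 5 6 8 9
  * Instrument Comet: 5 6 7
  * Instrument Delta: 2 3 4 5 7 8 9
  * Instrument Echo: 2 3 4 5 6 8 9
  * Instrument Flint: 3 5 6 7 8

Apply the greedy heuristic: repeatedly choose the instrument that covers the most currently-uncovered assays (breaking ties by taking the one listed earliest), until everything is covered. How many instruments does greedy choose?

Greedy: pick Delta (covers 7 new) → pick Atlas (covers 1 new). Total picks: 2.

2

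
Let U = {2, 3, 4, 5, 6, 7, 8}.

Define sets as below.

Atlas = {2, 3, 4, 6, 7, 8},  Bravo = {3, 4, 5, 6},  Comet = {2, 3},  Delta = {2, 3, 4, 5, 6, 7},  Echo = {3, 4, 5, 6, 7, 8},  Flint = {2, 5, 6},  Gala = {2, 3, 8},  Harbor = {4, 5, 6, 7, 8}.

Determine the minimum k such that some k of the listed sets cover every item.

2

Comet and Harbor together: Comet ∪ Harbor = {2, 3, 4, 5, 6, 7, 8} — every item is covered.
No single set has all 7 items (the largest, Atlas, has 6), so 2 is optimal.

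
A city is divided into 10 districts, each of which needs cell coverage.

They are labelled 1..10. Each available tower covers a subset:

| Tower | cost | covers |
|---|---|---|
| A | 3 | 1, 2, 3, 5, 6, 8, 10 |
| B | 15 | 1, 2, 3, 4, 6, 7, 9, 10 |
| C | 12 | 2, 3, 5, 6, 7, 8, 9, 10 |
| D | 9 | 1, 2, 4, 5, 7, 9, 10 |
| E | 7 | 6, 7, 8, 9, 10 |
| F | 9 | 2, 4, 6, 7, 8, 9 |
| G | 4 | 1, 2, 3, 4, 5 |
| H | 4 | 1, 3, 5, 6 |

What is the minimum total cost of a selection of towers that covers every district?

11

E, G together cover every district (E ∪ G = {1, 2, 3, 4, 5, 6, 7, 8, 9, 10}); total cost 7 + 4 = 11.
The greedy pick A, D costs 12; no covering selection beats 11.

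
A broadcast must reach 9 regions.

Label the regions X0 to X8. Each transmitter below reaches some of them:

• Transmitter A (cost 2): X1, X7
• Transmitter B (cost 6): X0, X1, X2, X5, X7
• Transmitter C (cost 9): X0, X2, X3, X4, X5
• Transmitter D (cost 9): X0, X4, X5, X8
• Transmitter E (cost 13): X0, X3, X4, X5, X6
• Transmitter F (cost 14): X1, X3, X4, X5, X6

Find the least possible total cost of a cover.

B, D, E together cover every region (B ∪ D ∪ E = {X0, X1, X2, X3, X4, X5, X6, X7, X8}); total cost 6 + 9 + 13 = 28.
The greedy pick A, C, D, E costs 33; no covering selection beats 28.

28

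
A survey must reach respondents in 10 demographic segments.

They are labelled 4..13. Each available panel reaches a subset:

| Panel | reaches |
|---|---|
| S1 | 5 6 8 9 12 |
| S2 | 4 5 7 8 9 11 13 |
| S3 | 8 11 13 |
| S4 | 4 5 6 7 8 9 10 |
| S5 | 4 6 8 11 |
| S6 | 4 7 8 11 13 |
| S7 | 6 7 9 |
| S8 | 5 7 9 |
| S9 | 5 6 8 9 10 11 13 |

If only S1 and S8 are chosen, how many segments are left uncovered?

Union of S1, S8 = {5, 6, 7, 8, 9, 12}.
Not covered: 4, 10, 11, 13 — 4 segments.

4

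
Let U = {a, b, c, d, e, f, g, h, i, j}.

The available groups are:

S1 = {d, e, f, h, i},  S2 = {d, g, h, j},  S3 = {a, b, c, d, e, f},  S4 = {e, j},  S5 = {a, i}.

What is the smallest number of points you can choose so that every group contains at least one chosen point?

3

Take T = {a, e, g}. Each listed group contains at least one of these, so T is a hitting set of size 3.
No choice of 2 points meets every group, so 3 is the minimum.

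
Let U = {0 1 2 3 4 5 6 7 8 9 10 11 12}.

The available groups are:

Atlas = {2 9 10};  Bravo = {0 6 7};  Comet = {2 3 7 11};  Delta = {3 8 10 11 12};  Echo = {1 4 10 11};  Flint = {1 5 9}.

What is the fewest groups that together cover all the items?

5

Bravo, Comet, Delta, Echo, and Flint cover everything between them: the union {0, 1, 2, 3, 4, 5, 6, 7, 8, 9, 10, 11, 12} is all of U.
No 4 of the 6 groups cover everything (all 15 combinations miss at least one item), so 5 is optimal.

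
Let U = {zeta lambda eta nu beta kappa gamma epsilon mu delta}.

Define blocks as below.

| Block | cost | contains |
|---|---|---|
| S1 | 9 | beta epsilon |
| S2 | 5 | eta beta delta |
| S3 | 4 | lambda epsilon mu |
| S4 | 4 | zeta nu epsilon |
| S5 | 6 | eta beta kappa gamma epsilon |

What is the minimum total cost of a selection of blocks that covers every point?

19

S2, S3, S4, S5 together cover every point (S2 ∪ S3 ∪ S4 ∪ S5 = {zeta, lambda, eta, nu, beta, kappa, gamma, epsilon, mu, delta}); total cost 5 + 4 + 4 + 6 = 19.
No covering selection has total cost below 19.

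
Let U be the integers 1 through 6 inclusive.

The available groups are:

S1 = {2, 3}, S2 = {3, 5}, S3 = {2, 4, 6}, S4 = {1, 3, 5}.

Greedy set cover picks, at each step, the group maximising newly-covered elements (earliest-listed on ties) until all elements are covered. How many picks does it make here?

Greedy: pick S3 (covers 3 new) → pick S4 (covers 3 new). Total picks: 2.

2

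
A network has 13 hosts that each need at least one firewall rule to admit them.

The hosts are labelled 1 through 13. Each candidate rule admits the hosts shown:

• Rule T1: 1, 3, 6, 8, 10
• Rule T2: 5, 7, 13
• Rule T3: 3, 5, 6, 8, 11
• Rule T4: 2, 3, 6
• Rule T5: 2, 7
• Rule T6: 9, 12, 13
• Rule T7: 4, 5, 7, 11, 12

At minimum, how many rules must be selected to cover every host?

4

Take {T1, T5, T6, T7}. Their union is {1, 2, 3, 4, 5, 6, 7, 8, 9, 10, 11, 12, 13}, which is all 13 hosts.
No 3 of the 7 rules cover everything (all 35 combinations miss at least one host), so 4 is optimal.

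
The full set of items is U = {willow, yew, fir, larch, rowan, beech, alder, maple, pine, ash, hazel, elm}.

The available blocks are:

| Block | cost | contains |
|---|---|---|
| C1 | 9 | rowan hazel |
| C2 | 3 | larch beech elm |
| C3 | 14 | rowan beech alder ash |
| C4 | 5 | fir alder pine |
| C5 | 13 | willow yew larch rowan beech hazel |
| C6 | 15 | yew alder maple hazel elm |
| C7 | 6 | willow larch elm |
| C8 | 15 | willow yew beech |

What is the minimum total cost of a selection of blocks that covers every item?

40

C3, C4, C6, C7 together cover every item (C3 ∪ C4 ∪ C6 ∪ C7 = {willow, yew, fir, larch, rowan, beech, alder, maple, pine, ash, hazel, elm}); total cost 14 + 5 + 15 + 6 = 40.
The greedy pick C2, C4, C5, C3, C6 costs 50; no covering selection beats 40.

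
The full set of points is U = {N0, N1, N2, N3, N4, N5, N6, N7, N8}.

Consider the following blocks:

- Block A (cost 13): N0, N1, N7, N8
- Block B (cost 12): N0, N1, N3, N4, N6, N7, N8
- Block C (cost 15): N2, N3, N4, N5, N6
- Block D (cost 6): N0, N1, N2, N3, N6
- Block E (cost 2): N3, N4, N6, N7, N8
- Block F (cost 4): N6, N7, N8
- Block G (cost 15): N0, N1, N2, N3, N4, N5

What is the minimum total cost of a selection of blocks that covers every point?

E, G together cover every point (E ∪ G = {N0, N1, N2, N3, N4, N5, N6, N7, N8}); total cost 2 + 15 = 17.
The greedy pick E, D, C costs 23; no covering selection beats 17.

17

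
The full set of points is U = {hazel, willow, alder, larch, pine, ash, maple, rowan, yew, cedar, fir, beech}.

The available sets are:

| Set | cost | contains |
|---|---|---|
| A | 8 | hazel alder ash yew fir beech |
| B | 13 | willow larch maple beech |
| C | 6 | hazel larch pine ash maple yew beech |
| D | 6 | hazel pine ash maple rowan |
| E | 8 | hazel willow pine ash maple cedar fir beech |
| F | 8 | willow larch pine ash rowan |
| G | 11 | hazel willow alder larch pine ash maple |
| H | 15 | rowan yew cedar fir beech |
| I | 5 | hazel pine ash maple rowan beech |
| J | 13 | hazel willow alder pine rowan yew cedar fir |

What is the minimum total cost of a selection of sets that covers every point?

C, J together cover every point (C ∪ J = {hazel, willow, alder, larch, pine, ash, maple, rowan, yew, cedar, fir, beech}); total cost 6 + 13 = 19.
The greedy pick I, J, C costs 24; no covering selection beats 19.

19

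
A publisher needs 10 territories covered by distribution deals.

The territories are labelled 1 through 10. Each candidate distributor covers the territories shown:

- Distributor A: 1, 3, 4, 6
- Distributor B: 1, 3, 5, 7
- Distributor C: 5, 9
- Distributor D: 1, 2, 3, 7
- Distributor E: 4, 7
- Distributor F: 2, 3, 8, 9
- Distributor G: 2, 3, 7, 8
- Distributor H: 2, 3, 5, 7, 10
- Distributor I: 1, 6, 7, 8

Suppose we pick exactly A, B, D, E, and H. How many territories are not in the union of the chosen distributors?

Union of A, B, D, E, H = {1, 2, 3, 4, 5, 6, 7, 10}.
Not covered: 8, 9 — 2 territories.

2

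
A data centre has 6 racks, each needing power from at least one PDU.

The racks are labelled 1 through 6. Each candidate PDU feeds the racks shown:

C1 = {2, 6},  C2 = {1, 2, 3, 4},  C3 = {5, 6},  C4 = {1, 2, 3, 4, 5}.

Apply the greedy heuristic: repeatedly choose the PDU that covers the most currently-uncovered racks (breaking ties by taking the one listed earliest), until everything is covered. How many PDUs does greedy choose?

2

Greedy: pick C4 (covers 5 new) → pick C1 (covers 1 new). Total picks: 2.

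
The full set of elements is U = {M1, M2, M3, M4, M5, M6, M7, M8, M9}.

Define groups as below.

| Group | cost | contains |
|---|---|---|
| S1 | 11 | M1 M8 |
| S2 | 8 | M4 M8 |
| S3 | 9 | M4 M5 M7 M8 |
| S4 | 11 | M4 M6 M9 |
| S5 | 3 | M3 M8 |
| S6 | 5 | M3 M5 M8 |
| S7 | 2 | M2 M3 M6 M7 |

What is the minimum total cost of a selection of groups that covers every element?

S1, S4, S6, S7 together cover every element (S1 ∪ S4 ∪ S6 ∪ S7 = {M1, M2, M3, M4, M5, M6, M7, M8, M9}); total cost 11 + 11 + 5 + 2 = 29.
No covering selection has total cost below 29.

29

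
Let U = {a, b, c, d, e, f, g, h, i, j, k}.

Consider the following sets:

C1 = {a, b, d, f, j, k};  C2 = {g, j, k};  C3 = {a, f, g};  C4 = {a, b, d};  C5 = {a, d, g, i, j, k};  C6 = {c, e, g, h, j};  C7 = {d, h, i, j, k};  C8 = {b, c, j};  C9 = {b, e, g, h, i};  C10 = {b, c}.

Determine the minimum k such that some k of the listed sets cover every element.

C1 and C6 and C9 together: C1 ∪ C6 ∪ C9 = {a, b, c, d, e, f, g, h, i, j, k} — every element is covered.
No 2 of the 10 sets cover everything (all 45 combinations miss at least one element), so 3 is optimal.

3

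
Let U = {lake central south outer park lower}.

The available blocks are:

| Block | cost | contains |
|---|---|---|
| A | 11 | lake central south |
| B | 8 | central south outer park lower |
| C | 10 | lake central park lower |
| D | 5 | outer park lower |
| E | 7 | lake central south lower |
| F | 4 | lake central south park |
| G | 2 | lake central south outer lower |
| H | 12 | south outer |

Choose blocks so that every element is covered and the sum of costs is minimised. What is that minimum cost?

F, G together cover every element (F ∪ G = {lake, central, south, outer, park, lower}); total cost 4 + 2 = 6.
No covering selection has total cost below 6.

6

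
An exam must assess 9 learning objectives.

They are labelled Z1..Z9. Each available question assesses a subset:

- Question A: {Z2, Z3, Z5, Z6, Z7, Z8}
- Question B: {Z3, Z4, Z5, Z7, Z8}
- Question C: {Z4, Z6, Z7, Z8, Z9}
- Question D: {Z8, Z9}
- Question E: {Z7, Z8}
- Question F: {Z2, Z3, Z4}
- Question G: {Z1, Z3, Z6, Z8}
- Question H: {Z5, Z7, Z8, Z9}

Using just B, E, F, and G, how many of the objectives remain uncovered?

Union of B, E, F, G = {Z1, Z2, Z3, Z4, Z5, Z6, Z7, Z8}.
Not covered: Z9 — 1 objective.

1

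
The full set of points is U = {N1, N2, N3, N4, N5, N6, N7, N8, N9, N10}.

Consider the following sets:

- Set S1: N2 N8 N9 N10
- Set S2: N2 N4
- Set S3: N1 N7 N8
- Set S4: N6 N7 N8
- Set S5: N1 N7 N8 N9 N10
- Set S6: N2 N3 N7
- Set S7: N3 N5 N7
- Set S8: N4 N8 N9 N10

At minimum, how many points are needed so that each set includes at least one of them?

H = {N3, N4, N8} meets every set (each contains at least one member of H), and |H| = 3.
No choice of 2 points meets every set, so 3 is the minimum.

3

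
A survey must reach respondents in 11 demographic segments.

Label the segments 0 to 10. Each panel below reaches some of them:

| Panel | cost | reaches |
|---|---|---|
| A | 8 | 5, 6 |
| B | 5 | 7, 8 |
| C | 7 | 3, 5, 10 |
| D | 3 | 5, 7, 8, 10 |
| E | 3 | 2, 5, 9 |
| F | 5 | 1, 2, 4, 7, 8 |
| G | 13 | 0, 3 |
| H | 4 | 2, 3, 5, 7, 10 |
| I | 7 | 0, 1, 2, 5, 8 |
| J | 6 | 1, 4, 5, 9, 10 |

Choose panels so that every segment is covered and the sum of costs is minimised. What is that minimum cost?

A, H, I, J together cover every segment (A ∪ H ∪ I ∪ J = {0, 1, 2, 3, 4, 5, 6, 7, 8, 9, 10}); total cost 8 + 4 + 7 + 6 = 25.
The greedy pick D, E, F, H, I, A costs 30; no covering selection beats 25.

25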